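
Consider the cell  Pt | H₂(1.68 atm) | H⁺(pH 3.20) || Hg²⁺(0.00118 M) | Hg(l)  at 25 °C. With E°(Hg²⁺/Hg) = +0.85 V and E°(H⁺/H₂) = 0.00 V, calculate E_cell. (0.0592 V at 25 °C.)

The Hg²⁺/Hg couple is the cathode, so E°_cell = 0.85 V; n = 2.
[H⁺] = 10^(−3.20) = 6.3 × 10^-4 M, and Q = [H⁺]^2 / ([Hg²⁺]·P(H₂)) = 2.01 × 10^-4.
E = E° − (0.0592/2) log Q = 0.85 − (0.0592/2)(-3.697) = 0.959 V.

0.96 V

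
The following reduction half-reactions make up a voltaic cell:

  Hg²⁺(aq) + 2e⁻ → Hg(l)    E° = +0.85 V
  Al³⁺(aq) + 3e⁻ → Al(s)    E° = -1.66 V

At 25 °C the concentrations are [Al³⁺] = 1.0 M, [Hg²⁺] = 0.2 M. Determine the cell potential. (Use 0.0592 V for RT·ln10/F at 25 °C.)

2.49 V

The Hg²⁺/Hg couple has the higher reduction potential and acts as the cathode, so E°_cell = +0.85 − (-1.66) = 2.51 V.
Balancing electrons gives n = 6; the reaction quotient is Q = [Al³⁺]^2/[Hg²⁺]^3 = 125.
At 25 °C, E = E° − (0.0592/n) log Q = 2.51 − (0.0592/6)(2.097) = 2.510 − 0.021 = 2.489 V.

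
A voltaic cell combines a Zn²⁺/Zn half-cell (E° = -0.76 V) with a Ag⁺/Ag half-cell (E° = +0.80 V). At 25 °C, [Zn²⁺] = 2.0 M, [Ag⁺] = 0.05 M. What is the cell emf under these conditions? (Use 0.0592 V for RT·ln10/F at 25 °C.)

The Ag⁺/Ag couple has the higher reduction potential and acts as the cathode, so E°_cell = +0.80 − (-0.76) = 1.56 V.
Balancing electrons gives n = 2; the reaction quotient is Q = [Zn²⁺]/[Ag⁺]^2 = 800.
At 25 °C, E = E° − (0.0592/n) log Q = 1.56 − (0.0592/2)(2.903) = 1.560 − 0.086 = 1.474 V.

1.47 V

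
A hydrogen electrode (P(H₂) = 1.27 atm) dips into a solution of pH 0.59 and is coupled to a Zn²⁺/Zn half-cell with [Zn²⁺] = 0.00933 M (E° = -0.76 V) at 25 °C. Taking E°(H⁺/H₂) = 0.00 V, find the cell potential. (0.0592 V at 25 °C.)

The hydrogen couple is the cathode, so E°_cell = 0.76 V; n = 2.
[H⁺] = 10^(−0.59) = 0.26 M, and Q = [Zn²⁺]·P(H₂) / [H⁺]^2 = 0.179.
E = E° − (0.0592/2) log Q = 0.76 − (0.0592/2)(-0.746) = 0.782 V.

0.78 V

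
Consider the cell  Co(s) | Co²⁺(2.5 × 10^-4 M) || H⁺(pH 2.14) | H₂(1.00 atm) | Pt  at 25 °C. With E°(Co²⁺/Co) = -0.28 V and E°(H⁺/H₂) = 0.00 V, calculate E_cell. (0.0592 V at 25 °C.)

The hydrogen couple is the cathode, so E°_cell = 0.28 V; n = 2.
[H⁺] = 10^(−2.14) = 0.0072 M, and Q = [Co²⁺]·P(H₂) / [H⁺]^2 = 4.76.
E = E° − (0.0592/2) log Q = 0.28 − (0.0592/2)(0.678) = 0.260 V.

0.26 V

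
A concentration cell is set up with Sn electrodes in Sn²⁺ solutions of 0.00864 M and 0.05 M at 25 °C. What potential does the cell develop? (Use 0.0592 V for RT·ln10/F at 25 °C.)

0.023 V

Both half-cells are Sn²⁺/Sn, so E°_cell = 0. The concentrated side is the cathode; the cell reaction moves Sn²⁺ from high to low concentration with n = 2.
Q = [Sn²⁺]_dilute/[Sn²⁺]_conc = 0.00864/0.05 = 0.173.
E = 0 − (0.0592/2) log Q = −(0.0592/2)(-0.762) = 0.0226 V.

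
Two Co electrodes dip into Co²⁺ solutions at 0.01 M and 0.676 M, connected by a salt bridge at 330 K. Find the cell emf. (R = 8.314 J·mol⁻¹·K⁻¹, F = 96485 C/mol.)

Both half-cells are Co²⁺/Co, so E°_cell = 0. The concentrated side is the cathode; the cell reaction moves Co²⁺ from high to low concentration with n = 2.
Q = [Co²⁺]_dilute/[Co²⁺]_conc = 0.01/0.676 = 0.0148.
E = 0 − (RT/nF) ln Q = −((8.314×330)/(2×96485))(-4.214) = 0.0599 V.

0.060 V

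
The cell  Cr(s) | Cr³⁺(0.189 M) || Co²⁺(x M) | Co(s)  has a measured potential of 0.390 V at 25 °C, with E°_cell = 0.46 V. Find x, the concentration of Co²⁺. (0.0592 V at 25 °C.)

0.0014 M

From the Nernst equation, log Q = n(E° − E)/0.0592 = 6(0.46 − 0.390)/0.0592 = 7.095, so Q = 1.24 × 10^7.
With Q = [Cr³⁺]^2/[Co²⁺]^3 and the known concentrations, [Co²⁺]^3 in the denominator gives [Co²⁺] = 0.0014 M.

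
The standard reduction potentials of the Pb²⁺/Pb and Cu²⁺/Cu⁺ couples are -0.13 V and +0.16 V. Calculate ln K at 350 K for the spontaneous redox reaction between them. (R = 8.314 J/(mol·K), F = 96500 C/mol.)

ln K = 19.2

E°_cell = +0.16 − (-0.13) = 0.29 V, with n = 2 electrons transferred.
At equilibrium E = 0, so the Nernst equation gives ln K = nFE°/RT = (2)(96500)(0.29)/((8.314)(350)) = 19.23.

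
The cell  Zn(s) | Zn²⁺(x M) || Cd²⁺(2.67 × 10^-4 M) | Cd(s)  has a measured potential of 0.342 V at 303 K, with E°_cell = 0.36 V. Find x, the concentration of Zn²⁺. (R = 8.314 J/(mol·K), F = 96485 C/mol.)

0.0011 M

From the Nernst equation, ln Q = nF(E° − E)/RT = 2×96485×(0.36 − 0.342)/(8.314×303) = 1.379, so Q = 3.97.
With Q = [Zn²⁺]/[Cd²⁺] and the known concentrations, [Zn²⁺] in the numerator gives [Zn²⁺] = 0.0011 M.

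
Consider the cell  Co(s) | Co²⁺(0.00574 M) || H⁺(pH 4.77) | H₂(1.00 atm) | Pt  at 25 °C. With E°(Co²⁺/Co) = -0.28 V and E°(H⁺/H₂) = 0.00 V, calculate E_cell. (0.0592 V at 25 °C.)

The hydrogen couple is the cathode, so E°_cell = 0.28 V; n = 2.
[H⁺] = 10^(−4.77) = 1.7 × 10^-5 M, and Q = [Co²⁺]·P(H₂) / [H⁺]^2 = 1.99 × 10^7.
E = E° − (0.0592/2) log Q = 0.28 − (0.0592/2)(7.299) = 0.064 V.

0.064 V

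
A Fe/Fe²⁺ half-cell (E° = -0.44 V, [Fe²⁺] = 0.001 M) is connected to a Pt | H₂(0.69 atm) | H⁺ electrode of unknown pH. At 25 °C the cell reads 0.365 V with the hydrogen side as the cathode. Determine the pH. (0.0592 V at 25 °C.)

pH = 2.85

E°_cell = 0.44 V and n = 2.
log Q = n(E° − E)/0.0592 = 2×(0.44 − 0.365)/0.0592 = 2.534.
With Q = [Fe²⁺]·P(H₂) / [H⁺]^2, solving for [H⁺] gives log[H⁺] = -2.847, so pH = 2.85.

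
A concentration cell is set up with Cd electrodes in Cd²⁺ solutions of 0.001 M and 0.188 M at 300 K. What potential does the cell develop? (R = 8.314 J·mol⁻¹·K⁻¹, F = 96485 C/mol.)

Both half-cells are Cd²⁺/Cd, so E°_cell = 0. The concentrated side is the cathode; the cell reaction moves Cd²⁺ from high to low concentration with n = 2.
Q = [Cd²⁺]_dilute/[Cd²⁺]_conc = 0.001/0.188 = 0.00532.
E = 0 − (RT/nF) ln Q = −((8.314×300)/(2×96485))(-5.236) = 0.0677 V.

0.068 V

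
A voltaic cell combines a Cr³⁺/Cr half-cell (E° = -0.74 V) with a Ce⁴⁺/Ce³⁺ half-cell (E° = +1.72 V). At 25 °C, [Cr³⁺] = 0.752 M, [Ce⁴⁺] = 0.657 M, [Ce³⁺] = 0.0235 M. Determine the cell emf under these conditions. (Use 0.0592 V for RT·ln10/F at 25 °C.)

The Ce⁴⁺/Ce³⁺ couple has the higher reduction potential and acts as the cathode, so E°_cell = +1.72 − (-0.74) = 2.46 V.
Balancing electrons gives n = 3; the reaction quotient is Q = [Cr³⁺]·[Ce³⁺]^3/[Ce⁴⁺]^3 = 3.44 × 10^-5.
At 25 °C, E = E° − (0.0592/n) log Q = 2.46 − (0.0592/3)(-4.463) = 2.460 + 0.088 = 2.548 V.

2.55 V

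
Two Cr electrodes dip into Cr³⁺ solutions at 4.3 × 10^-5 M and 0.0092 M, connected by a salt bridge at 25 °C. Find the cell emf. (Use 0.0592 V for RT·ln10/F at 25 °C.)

Both half-cells are Cr³⁺/Cr, so E°_cell = 0. The concentrated side is the cathode; the cell reaction moves Cr³⁺ from high to low concentration with n = 3.
Q = [Cr³⁺]_dilute/[Cr³⁺]_conc = 4.3 × 10^-5/0.0092 = 0.00467.
E = 0 − (0.0592/3) log Q = −(0.0592/3)(-2.330) = 0.0460 V.

0.046 V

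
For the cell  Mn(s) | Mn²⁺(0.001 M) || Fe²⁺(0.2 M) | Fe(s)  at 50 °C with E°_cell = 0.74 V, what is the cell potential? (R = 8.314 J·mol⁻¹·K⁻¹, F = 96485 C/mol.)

Balancing electrons gives n = 2; the reaction quotient is Q = [Mn²⁺]/[Fe²⁺] = 0.00500.
E = E° − (RT/nF) ln Q = 0.74 − (8.314×323)/(2×96485) × (-5.298) = 0.740 + 0.074 = 0.814 V.

0.814 V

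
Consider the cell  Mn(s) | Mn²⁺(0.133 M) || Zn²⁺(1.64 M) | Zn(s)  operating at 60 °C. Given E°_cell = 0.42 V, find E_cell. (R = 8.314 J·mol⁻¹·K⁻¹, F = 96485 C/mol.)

0.456 V

Balancing electrons gives n = 2; the reaction quotient is Q = [Mn²⁺]/[Zn²⁺] = 0.0811.
E = E° − (RT/nF) ln Q = 0.42 − (8.314×333)/(2×96485) × (-2.512) = 0.420 + 0.036 = 0.456 V.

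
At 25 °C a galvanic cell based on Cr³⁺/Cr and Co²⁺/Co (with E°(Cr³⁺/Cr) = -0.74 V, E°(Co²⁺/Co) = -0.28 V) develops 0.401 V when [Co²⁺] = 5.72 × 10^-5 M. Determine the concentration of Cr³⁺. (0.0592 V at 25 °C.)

4.2 × 10^-4 M

From the Nernst equation, log Q = n(E° − E)/0.0592 = 6(0.46 − 0.401)/0.0592 = 5.980, so Q = 9.54 × 10^5.
With Q = [Cr³⁺]^2/[Co²⁺]^3 and the known concentrations, [Cr³⁺]^2 in the numerator gives [Cr³⁺] = 4.2 × 10^-4 M.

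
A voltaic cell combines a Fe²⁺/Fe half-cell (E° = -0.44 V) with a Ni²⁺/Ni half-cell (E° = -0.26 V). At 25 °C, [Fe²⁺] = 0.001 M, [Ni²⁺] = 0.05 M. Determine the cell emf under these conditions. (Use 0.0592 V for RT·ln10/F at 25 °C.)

The Ni²⁺/Ni couple has the higher reduction potential and acts as the cathode, so E°_cell = -0.26 − (-0.44) = 0.18 V.
Balancing electrons gives n = 2; the reaction quotient is Q = [Fe²⁺]/[Ni²⁺] = 0.0200.
At 25 °C, E = E° − (0.0592/n) log Q = 0.18 − (0.0592/2)(-1.699) = 0.180 + 0.050 = 0.230 V.

0.230 V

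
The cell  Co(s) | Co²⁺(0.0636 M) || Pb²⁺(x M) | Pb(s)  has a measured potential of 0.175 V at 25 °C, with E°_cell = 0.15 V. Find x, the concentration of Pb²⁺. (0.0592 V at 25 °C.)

0.44 M

From the Nernst equation, log Q = n(E° − E)/0.0592 = 2(0.15 − 0.175)/0.0592 = -0.845, so Q = 0.143.
With Q = [Co²⁺]/[Pb²⁺] and the known concentrations, [Pb²⁺] in the denominator gives [Pb²⁺] = 0.44 M.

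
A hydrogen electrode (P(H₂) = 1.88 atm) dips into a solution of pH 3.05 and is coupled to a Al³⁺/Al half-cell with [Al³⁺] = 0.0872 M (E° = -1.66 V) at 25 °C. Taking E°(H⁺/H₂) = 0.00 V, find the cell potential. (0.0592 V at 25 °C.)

1.49 V

The hydrogen couple is the cathode, so E°_cell = 1.66 V; n = 6.
[H⁺] = 10^(−3.05) = 8.9 × 10^-4 M, and Q = [Al³⁺]^2·P(H₂)^3 / [H⁺]^6 = 1.01 × 10^17.
E = E° − (0.0592/6) log Q = 1.66 − (0.0592/6)(17.004) = 1.492 V.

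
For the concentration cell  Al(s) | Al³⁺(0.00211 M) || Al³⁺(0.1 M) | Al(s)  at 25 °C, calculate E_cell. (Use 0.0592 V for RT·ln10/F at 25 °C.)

Both half-cells are Al³⁺/Al, so E°_cell = 0. The concentrated side is the cathode; the cell reaction moves Al³⁺ from high to low concentration with n = 3.
Q = [Al³⁺]_dilute/[Al³⁺]_conc = 0.00211/0.1 = 0.0211.
E = 0 − (0.0592/3) log Q = −(0.0592/3)(-1.676) = 0.0331 V.

0.033 V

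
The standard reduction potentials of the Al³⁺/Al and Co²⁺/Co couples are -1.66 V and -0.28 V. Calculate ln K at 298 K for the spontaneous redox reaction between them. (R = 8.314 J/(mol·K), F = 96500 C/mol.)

ln K = 322.5

E°_cell = -0.28 − (-1.66) = 1.38 V, with n = 6 electrons transferred.
At equilibrium E = 0, so the Nernst equation gives ln K = nFE°/RT = (6)(96500)(1.38)/((8.314)(298)) = 322.50.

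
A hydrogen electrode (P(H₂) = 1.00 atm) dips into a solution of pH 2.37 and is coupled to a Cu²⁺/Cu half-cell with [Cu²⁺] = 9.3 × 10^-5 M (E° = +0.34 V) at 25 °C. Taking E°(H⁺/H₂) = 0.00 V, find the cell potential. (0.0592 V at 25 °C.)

The Cu²⁺/Cu couple is the cathode, so E°_cell = 0.34 V; n = 2.
[H⁺] = 10^(−2.37) = 0.0043 M, and Q = [H⁺]^2 / ([Cu²⁺]·P(H₂)) = 0.196.
E = E° − (0.0592/2) log Q = 0.34 − (0.0592/2)(-0.708) = 0.361 V.

0.36 V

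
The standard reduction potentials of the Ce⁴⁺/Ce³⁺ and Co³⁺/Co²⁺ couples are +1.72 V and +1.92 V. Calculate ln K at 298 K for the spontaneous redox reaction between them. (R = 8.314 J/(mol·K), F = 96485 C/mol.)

E°_cell = +1.92 − (+1.72) = 0.20 V, with n = 1 electron transferred.
At equilibrium E = 0, so the Nernst equation gives ln K = nFE°/RT = (1)(96485)(0.20)/((8.314)(298)) = 7.79.

ln K = 7.8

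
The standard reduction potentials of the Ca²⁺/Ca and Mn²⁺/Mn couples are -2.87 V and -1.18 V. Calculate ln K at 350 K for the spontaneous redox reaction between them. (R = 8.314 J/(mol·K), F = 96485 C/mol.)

E°_cell = -1.18 − (-2.87) = 1.69 V, with n = 2 electrons transferred.
At equilibrium E = 0, so the Nernst equation gives ln K = nFE°/RT = (2)(96485)(1.69)/((8.314)(350)) = 112.07.

ln K = 112.1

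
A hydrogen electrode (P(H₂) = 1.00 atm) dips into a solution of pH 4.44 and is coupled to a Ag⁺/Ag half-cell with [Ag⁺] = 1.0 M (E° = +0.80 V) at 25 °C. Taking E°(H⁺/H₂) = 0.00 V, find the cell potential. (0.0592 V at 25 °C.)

1.06 V

The Ag⁺/Ag couple is the cathode, so E°_cell = 0.80 V; n = 2.
[H⁺] = 10^(−4.44) = 3.6 × 10^-5 M, and Q = [H⁺]^2 / ([Ag⁺]^2·P(H₂)) = 1.32 × 10^-9.
E = E° − (0.0592/2) log Q = 0.80 − (0.0592/2)(-8.880) = 1.063 V.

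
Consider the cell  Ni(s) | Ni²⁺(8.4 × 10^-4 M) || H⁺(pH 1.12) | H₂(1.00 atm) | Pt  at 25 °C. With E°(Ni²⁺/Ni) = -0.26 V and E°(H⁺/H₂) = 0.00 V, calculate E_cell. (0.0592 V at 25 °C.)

0.28 V

The hydrogen couple is the cathode, so E°_cell = 0.26 V; n = 2.
[H⁺] = 10^(−1.12) = 0.076 M, and Q = [Ni²⁺]·P(H₂) / [H⁺]^2 = 0.146.
E = E° − (0.0592/2) log Q = 0.26 − (0.0592/2)(-0.836) = 0.285 V.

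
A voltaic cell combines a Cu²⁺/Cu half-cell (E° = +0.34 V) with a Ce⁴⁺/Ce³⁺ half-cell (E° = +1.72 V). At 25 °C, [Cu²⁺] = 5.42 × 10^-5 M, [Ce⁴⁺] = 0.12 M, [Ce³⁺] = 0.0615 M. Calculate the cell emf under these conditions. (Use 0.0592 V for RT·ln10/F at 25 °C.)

1.52 V

The Ce⁴⁺/Ce³⁺ couple has the higher reduction potential and acts as the cathode, so E°_cell = +1.72 − (+0.34) = 1.38 V.
Balancing electrons gives n = 2; the reaction quotient is Q = [Cu²⁺]·[Ce³⁺]^2/[Ce⁴⁺]^2 = 1.42 × 10^-5.
At 25 °C, E = E° − (0.0592/n) log Q = 1.38 − (0.0592/2)(-4.847) = 1.380 + 0.143 = 1.523 V.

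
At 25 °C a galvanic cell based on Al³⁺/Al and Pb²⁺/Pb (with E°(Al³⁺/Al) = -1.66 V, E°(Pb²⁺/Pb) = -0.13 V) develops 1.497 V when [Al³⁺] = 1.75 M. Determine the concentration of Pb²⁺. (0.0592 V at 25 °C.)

From the Nernst equation, log Q = n(E° − E)/0.0592 = 6(1.53 − 1.497)/0.0592 = 3.345, so Q = 2210.
With Q = [Al³⁺]^2/[Pb²⁺]^3 and the known concentrations, [Pb²⁺]^3 in the denominator gives [Pb²⁺] = 0.11 M.

0.11 M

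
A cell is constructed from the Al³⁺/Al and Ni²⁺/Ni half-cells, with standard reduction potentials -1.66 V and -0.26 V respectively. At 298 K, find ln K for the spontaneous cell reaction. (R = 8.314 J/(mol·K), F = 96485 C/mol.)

E°_cell = -0.26 − (-1.66) = 1.40 V, with n = 6 electrons transferred.
At equilibrium E = 0, so the Nernst equation gives ln K = nFE°/RT = (6)(96485)(1.40)/((8.314)(298)) = 327.12.

ln K = 327.1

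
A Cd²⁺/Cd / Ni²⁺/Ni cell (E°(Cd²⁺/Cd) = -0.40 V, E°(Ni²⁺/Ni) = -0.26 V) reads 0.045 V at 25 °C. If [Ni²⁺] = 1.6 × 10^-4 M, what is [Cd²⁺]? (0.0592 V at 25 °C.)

From the Nernst equation, log Q = n(E° − E)/0.0592 = 2(0.14 − 0.045)/0.0592 = 3.209, so Q = 1620.
With Q = [Cd²⁺]/[Ni²⁺] and the known concentrations, [Cd²⁺] in the numerator gives [Cd²⁺] = 0.26 M.

0.26 M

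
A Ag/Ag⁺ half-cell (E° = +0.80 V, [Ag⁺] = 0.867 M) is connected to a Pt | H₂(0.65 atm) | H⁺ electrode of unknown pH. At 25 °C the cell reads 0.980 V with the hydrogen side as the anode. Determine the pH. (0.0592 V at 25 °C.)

E°_cell = 0.80 V and n = 2.
log Q = n(E° − E)/0.0592 = 2×(0.80 − 0.980)/0.0592 = -6.081.
With Q = [H⁺]^2 / ([Ag⁺]^2·P(H₂)), solving for [H⁺] gives log[H⁺] = -3.196, so pH = 3.20.

pH = 3.20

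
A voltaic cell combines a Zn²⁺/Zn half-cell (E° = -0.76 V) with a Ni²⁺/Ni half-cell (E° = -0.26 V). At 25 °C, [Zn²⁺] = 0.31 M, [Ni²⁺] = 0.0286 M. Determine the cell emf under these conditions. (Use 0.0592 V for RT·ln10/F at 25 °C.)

The Ni²⁺/Ni couple has the higher reduction potential and acts as the cathode, so E°_cell = -0.26 − (-0.76) = 0.50 V.
Balancing electrons gives n = 2; the reaction quotient is Q = [Zn²⁺]/[Ni²⁺] = 10.8.
At 25 °C, E = E° − (0.0592/n) log Q = 0.50 − (0.0592/2)(1.035) = 0.500 − 0.031 = 0.469 V.

0.469 V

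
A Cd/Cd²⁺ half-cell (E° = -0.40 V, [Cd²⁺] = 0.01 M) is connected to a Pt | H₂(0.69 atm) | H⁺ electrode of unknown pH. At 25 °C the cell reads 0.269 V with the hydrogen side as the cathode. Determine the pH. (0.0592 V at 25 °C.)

pH = 3.29

E°_cell = 0.40 V and n = 2.
log Q = n(E° − E)/0.0592 = 2×(0.40 − 0.269)/0.0592 = 4.426.
With Q = [Cd²⁺]·P(H₂) / [H⁺]^2, solving for [H⁺] gives log[H⁺] = -3.293, so pH = 3.29.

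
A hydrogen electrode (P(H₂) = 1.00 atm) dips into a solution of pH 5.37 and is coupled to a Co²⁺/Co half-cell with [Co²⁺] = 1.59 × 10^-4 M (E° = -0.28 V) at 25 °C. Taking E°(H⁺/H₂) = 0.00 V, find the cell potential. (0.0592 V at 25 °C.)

The hydrogen couple is the cathode, so E°_cell = 0.28 V; n = 2.
[H⁺] = 10^(−5.37) = 4.3 × 10^-6 M, and Q = [Co²⁺]·P(H₂) / [H⁺]^2 = 8.74 × 10^6.
E = E° − (0.0592/2) log Q = 0.28 − (0.0592/2)(6.941) = 0.075 V.

0.075 V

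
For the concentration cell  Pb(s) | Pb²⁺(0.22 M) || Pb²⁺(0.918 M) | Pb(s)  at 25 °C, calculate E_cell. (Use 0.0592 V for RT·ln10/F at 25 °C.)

Both half-cells are Pb²⁺/Pb, so E°_cell = 0. The concentrated side is the cathode; the cell reaction moves Pb²⁺ from high to low concentration with n = 2.
Q = [Pb²⁺]_dilute/[Pb²⁺]_conc = 0.22/0.918 = 0.240.
E = 0 − (0.0592/2) log Q = −(0.0592/2)(-0.620) = 0.0184 V.

0.018 V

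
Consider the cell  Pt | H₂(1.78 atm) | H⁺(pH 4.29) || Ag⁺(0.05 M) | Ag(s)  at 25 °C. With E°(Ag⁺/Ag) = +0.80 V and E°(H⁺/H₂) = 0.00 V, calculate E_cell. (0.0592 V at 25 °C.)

The Ag⁺/Ag couple is the cathode, so E°_cell = 0.80 V; n = 2.
[H⁺] = 10^(−4.29) = 5.1 × 10^-5 M, and Q = [H⁺]^2 / ([Ag⁺]^2·P(H₂)) = 5.91 × 10^-7.
E = E° − (0.0592/2) log Q = 0.80 − (0.0592/2)(-6.228) = 0.984 V.

0.98 V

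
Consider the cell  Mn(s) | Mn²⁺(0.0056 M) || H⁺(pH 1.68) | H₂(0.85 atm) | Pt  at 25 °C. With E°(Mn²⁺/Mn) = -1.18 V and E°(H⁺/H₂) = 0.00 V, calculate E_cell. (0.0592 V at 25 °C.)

1.15 V

The hydrogen couple is the cathode, so E°_cell = 1.18 V; n = 2.
[H⁺] = 10^(−1.68) = 0.021 M, and Q = [Mn²⁺]·P(H₂) / [H⁺]^2 = 10.9.
E = E° − (0.0592/2) log Q = 1.18 − (0.0592/2)(1.038) = 1.149 V.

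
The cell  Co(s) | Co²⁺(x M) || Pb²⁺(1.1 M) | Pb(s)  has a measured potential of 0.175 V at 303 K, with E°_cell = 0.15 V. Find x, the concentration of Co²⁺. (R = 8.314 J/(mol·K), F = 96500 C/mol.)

From the Nernst equation, ln Q = nF(E° − E)/RT = 2×96500×(0.15 − 0.175)/(8.314×303) = -1.915, so Q = 0.147.
With Q = [Co²⁺]/[Pb²⁺] and the known concentrations, [Co²⁺] in the numerator gives [Co²⁺] = 0.16 M.

0.16 M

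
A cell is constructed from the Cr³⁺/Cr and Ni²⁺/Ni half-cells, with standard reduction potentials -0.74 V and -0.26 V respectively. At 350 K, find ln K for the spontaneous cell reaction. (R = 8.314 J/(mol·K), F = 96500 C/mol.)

ln K = 95.5

E°_cell = -0.26 − (-0.74) = 0.48 V, with n = 6 electrons transferred.
At equilibrium E = 0, so the Nernst equation gives ln K = nFE°/RT = (6)(96500)(0.48)/((8.314)(350)) = 95.51.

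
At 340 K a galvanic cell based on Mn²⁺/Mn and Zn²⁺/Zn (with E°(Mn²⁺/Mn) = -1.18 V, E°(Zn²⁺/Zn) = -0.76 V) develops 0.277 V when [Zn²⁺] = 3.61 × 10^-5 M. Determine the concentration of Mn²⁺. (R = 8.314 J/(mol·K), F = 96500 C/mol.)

0.63 M

From the Nernst equation, ln Q = nF(E° − E)/RT = 2×96500×(0.42 − 0.277)/(8.314×340) = 9.763, so Q = 1.74 × 10^4.
With Q = [Mn²⁺]/[Zn²⁺] and the known concentrations, [Mn²⁺] in the numerator gives [Mn²⁺] = 0.63 M.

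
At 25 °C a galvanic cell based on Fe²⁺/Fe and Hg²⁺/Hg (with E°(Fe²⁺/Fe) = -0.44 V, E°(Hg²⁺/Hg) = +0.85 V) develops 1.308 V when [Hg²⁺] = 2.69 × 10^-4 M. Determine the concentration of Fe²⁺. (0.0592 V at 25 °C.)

6.6 × 10^-5 M

From the Nernst equation, log Q = n(E° − E)/0.0592 = 2(1.29 − 1.308)/0.0592 = -0.608, so Q = 0.247.
With Q = [Fe²⁺]/[Hg²⁺] and the known concentrations, [Fe²⁺] in the numerator gives [Fe²⁺] = 6.6 × 10^-5 M.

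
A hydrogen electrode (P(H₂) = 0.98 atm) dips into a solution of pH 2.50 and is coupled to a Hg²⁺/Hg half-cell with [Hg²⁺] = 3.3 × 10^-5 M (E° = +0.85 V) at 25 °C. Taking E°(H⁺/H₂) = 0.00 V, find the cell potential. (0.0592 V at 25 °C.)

0.87 V

The Hg²⁺/Hg couple is the cathode, so E°_cell = 0.85 V; n = 2.
[H⁺] = 10^(−2.50) = 0.0032 M, and Q = [H⁺]^2 / ([Hg²⁺]·P(H₂)) = 0.309.
E = E° − (0.0592/2) log Q = 0.85 − (0.0592/2)(-0.510) = 0.865 V.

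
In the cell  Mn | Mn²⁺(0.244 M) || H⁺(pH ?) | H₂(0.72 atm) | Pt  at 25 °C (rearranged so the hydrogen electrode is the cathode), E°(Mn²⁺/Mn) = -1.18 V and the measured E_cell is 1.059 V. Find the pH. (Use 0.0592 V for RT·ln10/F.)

E°_cell = 1.18 V and n = 2.
log Q = n(E° − E)/0.0592 = 2×(1.18 − 1.059)/0.0592 = 4.088.
With Q = [Mn²⁺]·P(H₂) / [H⁺]^2, solving for [H⁺] gives log[H⁺] = -2.422, so pH = 2.42.

pH = 2.42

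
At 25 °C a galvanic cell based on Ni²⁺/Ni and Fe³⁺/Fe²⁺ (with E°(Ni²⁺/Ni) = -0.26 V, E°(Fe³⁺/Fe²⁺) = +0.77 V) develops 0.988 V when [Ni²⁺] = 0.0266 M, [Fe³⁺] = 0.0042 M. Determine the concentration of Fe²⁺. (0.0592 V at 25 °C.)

0.13 M

From the Nernst equation, log Q = n(E° − E)/0.0592 = 2(1.03 − 0.988)/0.0592 = 1.419, so Q = 26.2.
With Q = [Ni²⁺]·[Fe²⁺]^2/[Fe³⁺]^2 and the known concentrations, [Fe²⁺]^2 in the numerator gives [Fe²⁺] = 0.13 M.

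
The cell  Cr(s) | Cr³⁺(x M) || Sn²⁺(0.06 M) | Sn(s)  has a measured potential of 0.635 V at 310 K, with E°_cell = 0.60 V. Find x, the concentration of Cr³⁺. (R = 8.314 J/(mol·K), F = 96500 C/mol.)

2.9 × 10^-4 M

From the Nernst equation, ln Q = nF(E° − E)/RT = 6×96500×(0.60 − 0.635)/(8.314×310) = -7.863, so Q = 3.85 × 10^-4.
With Q = [Cr³⁺]^2/[Sn²⁺]^3 and the known concentrations, [Cr³⁺]^2 in the numerator gives [Cr³⁺] = 2.9 × 10^-4 M.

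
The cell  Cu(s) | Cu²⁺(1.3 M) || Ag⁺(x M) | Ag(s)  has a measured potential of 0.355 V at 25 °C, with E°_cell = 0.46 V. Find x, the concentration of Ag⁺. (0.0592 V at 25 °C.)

From the Nernst equation, log Q = n(E° − E)/0.0592 = 2(0.46 − 0.355)/0.0592 = 3.547, so Q = 3530.
With Q = [Cu²⁺]/[Ag⁺]^2 and the known concentrations, [Ag⁺]^2 in the denominator gives [Ag⁺] = 0.019 M.

0.019 M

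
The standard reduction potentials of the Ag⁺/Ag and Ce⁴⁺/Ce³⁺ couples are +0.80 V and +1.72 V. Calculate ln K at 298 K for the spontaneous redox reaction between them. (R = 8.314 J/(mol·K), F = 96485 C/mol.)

ln K = 35.8

E°_cell = +1.72 − (+0.80) = 0.92 V, with n = 1 electron transferred.
At equilibrium E = 0, so the Nernst equation gives ln K = nFE°/RT = (1)(96485)(0.92)/((8.314)(298)) = 35.83.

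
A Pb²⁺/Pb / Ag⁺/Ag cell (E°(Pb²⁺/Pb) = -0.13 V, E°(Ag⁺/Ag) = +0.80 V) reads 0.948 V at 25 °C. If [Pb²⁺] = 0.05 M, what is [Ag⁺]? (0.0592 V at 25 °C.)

From the Nernst equation, log Q = n(E° − E)/0.0592 = 2(0.93 − 0.948)/0.0592 = -0.608, so Q = 0.247.
With Q = [Pb²⁺]/[Ag⁺]^2 and the known concentrations, [Ag⁺]^2 in the denominator gives [Ag⁺] = 0.45 M.

0.45 M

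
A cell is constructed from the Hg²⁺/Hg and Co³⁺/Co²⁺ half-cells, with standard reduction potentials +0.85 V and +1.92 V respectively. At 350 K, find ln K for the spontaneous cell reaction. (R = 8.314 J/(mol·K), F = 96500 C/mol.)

ln K = 71.0

E°_cell = +1.92 − (+0.85) = 1.07 V, with n = 2 electrons transferred.
At equilibrium E = 0, so the Nernst equation gives ln K = nFE°/RT = (2)(96500)(1.07)/((8.314)(350)) = 70.97.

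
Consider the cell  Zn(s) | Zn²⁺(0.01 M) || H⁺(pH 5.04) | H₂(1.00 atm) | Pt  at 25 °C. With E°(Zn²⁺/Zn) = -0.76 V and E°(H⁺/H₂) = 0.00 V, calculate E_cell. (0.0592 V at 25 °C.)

0.52 V

The hydrogen couple is the cathode, so E°_cell = 0.76 V; n = 2.
[H⁺] = 10^(−5.04) = 9.1 × 10^-6 M, and Q = [Zn²⁺]·P(H₂) / [H⁺]^2 = 1.2 × 10^8.
E = E° − (0.0592/2) log Q = 0.76 − (0.0592/2)(8.080) = 0.521 V.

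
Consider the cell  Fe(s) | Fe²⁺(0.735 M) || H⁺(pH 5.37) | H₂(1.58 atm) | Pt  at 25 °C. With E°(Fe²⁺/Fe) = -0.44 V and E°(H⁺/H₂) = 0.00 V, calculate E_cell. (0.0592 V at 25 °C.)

0.12 V

The hydrogen couple is the cathode, so E°_cell = 0.44 V; n = 2.
[H⁺] = 10^(−5.37) = 4.3 × 10^-6 M, and Q = [Fe²⁺]·P(H₂) / [H⁺]^2 = 6.38 × 10^10.
E = E° − (0.0592/2) log Q = 0.44 − (0.0592/2)(10.805) = 0.120 V.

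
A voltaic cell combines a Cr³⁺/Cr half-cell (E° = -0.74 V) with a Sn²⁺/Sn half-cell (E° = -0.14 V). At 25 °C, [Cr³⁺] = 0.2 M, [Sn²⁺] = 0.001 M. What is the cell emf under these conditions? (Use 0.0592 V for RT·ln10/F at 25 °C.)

0.525 V

The Sn²⁺/Sn couple has the higher reduction potential and acts as the cathode, so E°_cell = -0.14 − (-0.74) = 0.60 V.
Balancing electrons gives n = 6; the reaction quotient is Q = [Cr³⁺]^2/[Sn²⁺]^3 = 4 × 10^7.
At 25 °C, E = E° − (0.0592/n) log Q = 0.60 − (0.0592/6)(7.602) = 0.600 − 0.075 = 0.525 V.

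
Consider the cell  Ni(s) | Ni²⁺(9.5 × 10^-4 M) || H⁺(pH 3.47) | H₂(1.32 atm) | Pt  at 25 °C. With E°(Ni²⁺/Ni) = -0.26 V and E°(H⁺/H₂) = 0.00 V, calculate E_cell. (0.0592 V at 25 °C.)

The hydrogen couple is the cathode, so E°_cell = 0.26 V; n = 2.
[H⁺] = 10^(−3.47) = 3.4 × 10^-4 M, and Q = [Ni²⁺]·P(H₂) / [H⁺]^2 = 1.09 × 10^4.
E = E° − (0.0592/2) log Q = 0.26 − (0.0592/2)(4.038) = 0.140 V.

0.14 V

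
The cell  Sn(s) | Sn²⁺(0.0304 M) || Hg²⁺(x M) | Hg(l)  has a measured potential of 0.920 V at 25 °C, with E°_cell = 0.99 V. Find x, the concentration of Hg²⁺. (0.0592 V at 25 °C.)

1.3 × 10^-4 M

From the Nernst equation, log Q = n(E° − E)/0.0592 = 2(0.99 − 0.920)/0.0592 = 2.365, so Q = 232.
With Q = [Sn²⁺]/[Hg²⁺] and the known concentrations, [Hg²⁺] in the denominator gives [Hg²⁺] = 1.3 × 10^-4 M.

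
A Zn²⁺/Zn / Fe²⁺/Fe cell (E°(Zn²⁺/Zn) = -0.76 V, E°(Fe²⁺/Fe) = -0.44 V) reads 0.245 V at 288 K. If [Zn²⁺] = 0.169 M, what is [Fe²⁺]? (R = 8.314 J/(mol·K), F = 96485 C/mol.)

From the Nernst equation, ln Q = nF(E° − E)/RT = 2×96485×(0.32 − 0.245)/(8.314×288) = 6.044, so Q = 422.
With Q = [Zn²⁺]/[Fe²⁺] and the known concentrations, [Fe²⁺] in the denominator gives [Fe²⁺] = 4 × 10^-4 M.

4 × 10^-4 M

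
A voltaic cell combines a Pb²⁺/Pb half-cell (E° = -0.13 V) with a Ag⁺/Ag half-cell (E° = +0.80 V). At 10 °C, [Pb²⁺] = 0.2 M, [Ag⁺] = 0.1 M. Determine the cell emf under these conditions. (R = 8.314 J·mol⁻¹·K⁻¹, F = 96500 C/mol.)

The Ag⁺/Ag couple has the higher reduction potential and acts as the cathode, so E°_cell = +0.80 − (-0.13) = 0.93 V.
Balancing electrons gives n = 2; the reaction quotient is Q = [Pb²⁺]/[Ag⁺]^2 = 20.0.
E = E° − (RT/nF) ln Q = 0.93 − (8.314×283)/(2×96500) × (2.996) = 0.930 − 0.037 = 0.893 V.

0.893 V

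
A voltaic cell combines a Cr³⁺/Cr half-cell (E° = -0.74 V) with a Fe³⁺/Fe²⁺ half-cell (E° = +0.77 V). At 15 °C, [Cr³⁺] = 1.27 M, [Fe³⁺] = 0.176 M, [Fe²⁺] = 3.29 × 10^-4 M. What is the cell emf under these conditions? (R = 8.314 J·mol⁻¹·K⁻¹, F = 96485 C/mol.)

The Fe³⁺/Fe²⁺ couple has the higher reduction potential and acts as the cathode, so E°_cell = +0.77 − (-0.74) = 1.51 V.
Balancing electrons gives n = 3; the reaction quotient is Q = [Cr³⁺]·[Fe²⁺]^3/[Fe³⁺]^3 = 8.3 × 10^-9.
E = E° − (RT/nF) ln Q = 1.51 − (8.314×288)/(3×96485) × (-18.608) = 1.510 + 0.154 = 1.664 V.

1.66 V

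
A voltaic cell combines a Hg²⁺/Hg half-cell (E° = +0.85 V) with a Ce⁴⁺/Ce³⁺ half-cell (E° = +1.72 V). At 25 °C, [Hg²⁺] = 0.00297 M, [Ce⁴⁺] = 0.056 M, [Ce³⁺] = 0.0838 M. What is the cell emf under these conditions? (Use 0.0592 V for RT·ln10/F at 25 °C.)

The Ce⁴⁺/Ce³⁺ couple has the higher reduction potential and acts as the cathode, so E°_cell = +1.72 − (+0.85) = 0.87 V.
Balancing electrons gives n = 2; the reaction quotient is Q = [Hg²⁺]·[Ce³⁺]^2/[Ce⁴⁺]^2 = 0.00665.
At 25 °C, E = E° − (0.0592/n) log Q = 0.87 − (0.0592/2)(-2.177) = 0.870 + 0.064 = 0.934 V.

0.934 V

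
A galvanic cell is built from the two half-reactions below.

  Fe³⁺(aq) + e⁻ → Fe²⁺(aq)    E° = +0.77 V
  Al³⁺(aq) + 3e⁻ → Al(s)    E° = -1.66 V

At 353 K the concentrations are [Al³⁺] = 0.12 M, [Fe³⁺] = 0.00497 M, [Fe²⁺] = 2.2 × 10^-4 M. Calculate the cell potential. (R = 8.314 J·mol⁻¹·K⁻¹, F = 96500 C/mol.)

2.55 V

The Fe³⁺/Fe²⁺ couple has the higher reduction potential and acts as the cathode, so E°_cell = +0.77 − (-1.66) = 2.43 V.
Balancing electrons gives n = 3; the reaction quotient is Q = [Al³⁺]·[Fe²⁺]^3/[Fe³⁺]^3 = 1.04 × 10^-5.
E = E° − (RT/nF) ln Q = 2.43 − (8.314×353)/(3×96500) × (-11.473) = 2.430 + 0.116 = 2.546 V.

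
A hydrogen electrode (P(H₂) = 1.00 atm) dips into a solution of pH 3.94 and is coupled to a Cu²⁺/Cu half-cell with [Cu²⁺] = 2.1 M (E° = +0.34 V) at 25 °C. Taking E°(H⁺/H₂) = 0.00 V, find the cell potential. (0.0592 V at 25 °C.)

The Cu²⁺/Cu couple is the cathode, so E°_cell = 0.34 V; n = 2.
[H⁺] = 10^(−3.94) = 1.1 × 10^-4 M, and Q = [H⁺]^2 / ([Cu²⁺]·P(H₂)) = 6.28 × 10^-9.
E = E° − (0.0592/2) log Q = 0.34 − (0.0592/2)(-8.202) = 0.583 V.

0.58 V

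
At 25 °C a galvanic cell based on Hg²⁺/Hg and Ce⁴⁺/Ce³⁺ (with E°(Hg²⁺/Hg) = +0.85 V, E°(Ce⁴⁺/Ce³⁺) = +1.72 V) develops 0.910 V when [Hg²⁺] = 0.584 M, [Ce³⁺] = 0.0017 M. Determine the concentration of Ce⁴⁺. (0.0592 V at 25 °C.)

0.0062 M

From the Nernst equation, log Q = n(E° − E)/0.0592 = 2(0.87 − 0.910)/0.0592 = -1.351, so Q = 0.0445.
With Q = [Hg²⁺]·[Ce³⁺]^2/[Ce⁴⁺]^2 and the known concentrations, [Ce⁴⁺]^2 in the denominator gives [Ce⁴⁺] = 0.0062 M.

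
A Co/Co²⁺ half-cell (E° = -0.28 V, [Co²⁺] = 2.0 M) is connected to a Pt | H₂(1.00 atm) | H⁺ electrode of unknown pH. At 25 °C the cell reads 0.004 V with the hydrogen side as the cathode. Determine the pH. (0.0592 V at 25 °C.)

pH = 4.51

E°_cell = 0.28 V and n = 2.
log Q = n(E° − E)/0.0592 = 2×(0.28 − 0.004)/0.0592 = 9.324.
With Q = [Co²⁺]·P(H₂) / [H⁺]^2, solving for [H⁺] gives log[H⁺] = -4.512, so pH = 4.51.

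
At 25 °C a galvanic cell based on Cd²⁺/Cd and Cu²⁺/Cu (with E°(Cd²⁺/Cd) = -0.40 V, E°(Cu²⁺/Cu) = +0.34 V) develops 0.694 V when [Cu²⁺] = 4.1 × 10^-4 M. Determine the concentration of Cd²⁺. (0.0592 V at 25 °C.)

0.015 M

From the Nernst equation, log Q = n(E° − E)/0.0592 = 2(0.74 − 0.694)/0.0592 = 1.554, so Q = 35.8.
With Q = [Cd²⁺]/[Cu²⁺] and the known concentrations, [Cd²⁺] in the numerator gives [Cd²⁺] = 0.015 M.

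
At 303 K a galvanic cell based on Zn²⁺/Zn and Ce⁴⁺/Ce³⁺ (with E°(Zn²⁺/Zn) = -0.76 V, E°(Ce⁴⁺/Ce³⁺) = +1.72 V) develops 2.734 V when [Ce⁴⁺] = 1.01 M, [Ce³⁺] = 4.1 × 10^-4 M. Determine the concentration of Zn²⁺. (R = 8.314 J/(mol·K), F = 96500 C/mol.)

From the Nernst equation, ln Q = nF(E° − E)/RT = 2×96500×(2.48 − 2.734)/(8.314×303) = -19.460, so Q = 3.54 × 10^-9.
With Q = [Zn²⁺]·[Ce³⁺]^2/[Ce⁴⁺]^2 and the known concentrations, [Zn²⁺] in the numerator gives [Zn²⁺] = 0.021 M.

0.021 M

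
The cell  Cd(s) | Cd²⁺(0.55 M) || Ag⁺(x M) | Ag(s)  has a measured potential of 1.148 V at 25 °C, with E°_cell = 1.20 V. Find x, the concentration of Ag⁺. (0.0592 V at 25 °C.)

0.098 M

From the Nernst equation, log Q = n(E° − E)/0.0592 = 2(1.20 − 1.148)/0.0592 = 1.757, so Q = 57.1.
With Q = [Cd²⁺]/[Ag⁺]^2 and the known concentrations, [Ag⁺]^2 in the denominator gives [Ag⁺] = 0.098 M.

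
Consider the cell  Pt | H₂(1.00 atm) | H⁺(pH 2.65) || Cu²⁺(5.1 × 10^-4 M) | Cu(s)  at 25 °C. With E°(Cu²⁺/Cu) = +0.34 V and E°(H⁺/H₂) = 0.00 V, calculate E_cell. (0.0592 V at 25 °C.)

0.40 V

The Cu²⁺/Cu couple is the cathode, so E°_cell = 0.34 V; n = 2.
[H⁺] = 10^(−2.65) = 0.0022 M, and Q = [H⁺]^2 / ([Cu²⁺]·P(H₂)) = 0.00983.
E = E° − (0.0592/2) log Q = 0.34 − (0.0592/2)(-2.008) = 0.399 V.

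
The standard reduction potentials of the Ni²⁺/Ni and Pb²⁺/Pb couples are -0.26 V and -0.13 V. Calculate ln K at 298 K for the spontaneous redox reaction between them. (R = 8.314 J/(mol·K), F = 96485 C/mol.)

E°_cell = -0.13 − (-0.26) = 0.13 V, with n = 2 electrons transferred.
At equilibrium E = 0, so the Nernst equation gives ln K = nFE°/RT = (2)(96485)(0.13)/((8.314)(298)) = 10.13.

ln K = 10.1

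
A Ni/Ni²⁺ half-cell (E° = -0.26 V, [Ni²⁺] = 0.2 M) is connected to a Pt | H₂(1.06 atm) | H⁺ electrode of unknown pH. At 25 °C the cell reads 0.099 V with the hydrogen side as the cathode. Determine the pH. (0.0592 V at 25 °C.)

E°_cell = 0.26 V and n = 2.
log Q = n(E° − E)/0.0592 = 2×(0.26 − 0.099)/0.0592 = 5.439.
With Q = [Ni²⁺]·P(H₂) / [H⁺]^2, solving for [H⁺] gives log[H⁺] = -3.056, so pH = 3.06.

pH = 3.06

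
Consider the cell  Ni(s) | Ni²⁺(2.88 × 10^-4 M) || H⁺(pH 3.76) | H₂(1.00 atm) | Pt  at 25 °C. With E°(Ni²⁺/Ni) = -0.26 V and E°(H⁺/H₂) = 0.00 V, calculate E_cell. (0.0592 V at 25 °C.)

The hydrogen couple is the cathode, so E°_cell = 0.26 V; n = 2.
[H⁺] = 10^(−3.76) = 1.7 × 10^-4 M, and Q = [Ni²⁺]·P(H₂) / [H⁺]^2 = 9540.
E = E° − (0.0592/2) log Q = 0.26 − (0.0592/2)(3.979) = 0.142 V.

0.14 V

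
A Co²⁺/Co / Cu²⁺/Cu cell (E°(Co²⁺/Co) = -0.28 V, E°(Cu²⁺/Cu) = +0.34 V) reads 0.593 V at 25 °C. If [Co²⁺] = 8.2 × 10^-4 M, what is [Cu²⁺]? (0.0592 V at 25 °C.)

From the Nernst equation, log Q = n(E° − E)/0.0592 = 2(0.62 − 0.593)/0.0592 = 0.912, so Q = 8.17.
With Q = [Co²⁺]/[Cu²⁺] and the known concentrations, [Cu²⁺] in the denominator gives [Cu²⁺] = 1 × 10^-4 M.

1 × 10^-4 M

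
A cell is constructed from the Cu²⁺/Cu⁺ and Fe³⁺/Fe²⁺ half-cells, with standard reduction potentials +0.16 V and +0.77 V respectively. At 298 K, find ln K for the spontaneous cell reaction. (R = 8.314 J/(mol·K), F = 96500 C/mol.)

E°_cell = +0.77 − (+0.16) = 0.61 V, with n = 1 electron transferred.
At equilibrium E = 0, so the Nernst equation gives ln K = nFE°/RT = (1)(96500)(0.61)/((8.314)(298)) = 23.76.

ln K = 23.8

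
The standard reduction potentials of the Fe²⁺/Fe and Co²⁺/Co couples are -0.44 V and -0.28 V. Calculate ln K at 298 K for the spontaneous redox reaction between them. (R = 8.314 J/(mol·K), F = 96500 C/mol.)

ln K = 12.5

E°_cell = -0.28 − (-0.44) = 0.16 V, with n = 2 electrons transferred.
At equilibrium E = 0, so the Nernst equation gives ln K = nFE°/RT = (2)(96500)(0.16)/((8.314)(298)) = 12.46.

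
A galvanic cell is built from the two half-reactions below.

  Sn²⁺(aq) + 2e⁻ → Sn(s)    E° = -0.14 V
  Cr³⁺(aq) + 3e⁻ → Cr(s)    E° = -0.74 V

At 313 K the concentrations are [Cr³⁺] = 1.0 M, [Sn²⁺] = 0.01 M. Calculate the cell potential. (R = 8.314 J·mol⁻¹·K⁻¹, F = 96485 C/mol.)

The Sn²⁺/Sn couple has the higher reduction potential and acts as the cathode, so E°_cell = -0.14 − (-0.74) = 0.60 V.
Balancing electrons gives n = 6; the reaction quotient is Q = [Cr³⁺]^2/[Sn²⁺]^3 = 1 × 10^6.
E = E° − (RT/nF) ln Q = 0.60 − (8.314×313)/(6×96485) × (13.816) = 0.600 − 0.062 = 0.538 V.

0.538 V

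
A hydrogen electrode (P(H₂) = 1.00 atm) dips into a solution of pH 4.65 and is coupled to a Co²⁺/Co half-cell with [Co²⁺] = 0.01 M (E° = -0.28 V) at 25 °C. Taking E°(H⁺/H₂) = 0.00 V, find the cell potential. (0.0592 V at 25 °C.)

The hydrogen couple is the cathode, so E°_cell = 0.28 V; n = 2.
[H⁺] = 10^(−4.65) = 2.2 × 10^-5 M, and Q = [Co²⁺]·P(H₂) / [H⁺]^2 = 2 × 10^7.
E = E° − (0.0592/2) log Q = 0.28 − (0.0592/2)(7.300) = 0.064 V.

0.064 V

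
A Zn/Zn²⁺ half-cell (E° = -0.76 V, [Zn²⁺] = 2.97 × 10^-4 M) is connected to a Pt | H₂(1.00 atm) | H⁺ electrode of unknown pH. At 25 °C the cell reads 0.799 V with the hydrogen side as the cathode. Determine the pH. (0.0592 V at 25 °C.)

pH = 1.10

E°_cell = 0.76 V and n = 2.
log Q = n(E° − E)/0.0592 = 2×(0.76 − 0.799)/0.0592 = -1.318.
With Q = [Zn²⁺]·P(H₂) / [H⁺]^2, solving for [H⁺] gives log[H⁺] = -1.105, so pH = 1.10.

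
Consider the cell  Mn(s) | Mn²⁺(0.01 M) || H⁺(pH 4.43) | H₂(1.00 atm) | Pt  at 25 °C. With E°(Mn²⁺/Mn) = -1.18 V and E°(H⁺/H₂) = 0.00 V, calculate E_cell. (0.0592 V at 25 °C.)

0.98 V

The hydrogen couple is the cathode, so E°_cell = 1.18 V; n = 2.
[H⁺] = 10^(−4.43) = 3.7 × 10^-5 M, and Q = [Mn²⁺]·P(H₂) / [H⁺]^2 = 7.24 × 10^6.
E = E° − (0.0592/2) log Q = 1.18 − (0.0592/2)(6.860) = 0.977 V.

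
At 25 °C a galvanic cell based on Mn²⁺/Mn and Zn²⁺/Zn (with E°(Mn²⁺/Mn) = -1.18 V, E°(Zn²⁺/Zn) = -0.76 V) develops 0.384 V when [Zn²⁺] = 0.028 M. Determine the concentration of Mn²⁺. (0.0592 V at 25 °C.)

From the Nernst equation, log Q = n(E° − E)/0.0592 = 2(0.42 − 0.384)/0.0592 = 1.216, so Q = 16.5.
With Q = [Mn²⁺]/[Zn²⁺] and the known concentrations, [Mn²⁺] in the numerator gives [Mn²⁺] = 0.46 M.

0.46 M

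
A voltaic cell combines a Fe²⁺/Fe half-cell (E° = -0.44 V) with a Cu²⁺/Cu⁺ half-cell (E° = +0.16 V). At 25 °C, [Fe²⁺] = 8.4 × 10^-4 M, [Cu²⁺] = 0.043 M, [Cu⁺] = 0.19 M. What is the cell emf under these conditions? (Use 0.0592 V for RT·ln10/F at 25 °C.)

0.653 V

The Cu²⁺/Cu⁺ couple has the higher reduction potential and acts as the cathode, so E°_cell = +0.16 − (-0.44) = 0.60 V.
Balancing electrons gives n = 2; the reaction quotient is Q = [Fe²⁺]·[Cu⁺]^2/[Cu²⁺]^2 = 0.0164.
At 25 °C, E = E° − (0.0592/n) log Q = 0.60 − (0.0592/2)(-1.785) = 0.600 + 0.053 = 0.653 V.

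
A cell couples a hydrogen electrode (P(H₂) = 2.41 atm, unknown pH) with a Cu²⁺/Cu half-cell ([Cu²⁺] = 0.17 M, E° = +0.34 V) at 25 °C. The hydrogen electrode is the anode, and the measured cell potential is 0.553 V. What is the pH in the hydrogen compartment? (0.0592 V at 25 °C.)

pH = 3.79

E°_cell = 0.34 V and n = 2.
log Q = n(E° − E)/0.0592 = 2×(0.34 − 0.553)/0.0592 = -7.196.
With Q = [H⁺]^2 / ([Cu²⁺]·P(H₂)), solving for [H⁺] gives log[H⁺] = -3.792, so pH = 3.79.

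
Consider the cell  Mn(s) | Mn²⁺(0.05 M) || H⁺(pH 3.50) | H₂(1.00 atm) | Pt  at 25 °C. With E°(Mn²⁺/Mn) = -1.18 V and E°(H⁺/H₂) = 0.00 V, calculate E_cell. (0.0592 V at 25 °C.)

The hydrogen couple is the cathode, so E°_cell = 1.18 V; n = 2.
[H⁺] = 10^(−3.50) = 3.2 × 10^-4 M, and Q = [Mn²⁺]·P(H₂) / [H⁺]^2 = 5 × 10^5.
E = E° − (0.0592/2) log Q = 1.18 − (0.0592/2)(5.699) = 1.011 V.

1.01 V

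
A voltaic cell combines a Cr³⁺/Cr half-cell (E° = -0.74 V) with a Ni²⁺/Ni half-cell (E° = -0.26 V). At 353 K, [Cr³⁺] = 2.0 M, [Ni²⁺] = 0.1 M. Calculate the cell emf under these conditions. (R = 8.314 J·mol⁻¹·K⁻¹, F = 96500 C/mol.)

0.438 V

The Ni²⁺/Ni couple has the higher reduction potential and acts as the cathode, so E°_cell = -0.26 − (-0.74) = 0.48 V.
Balancing electrons gives n = 6; the reaction quotient is Q = [Cr³⁺]^2/[Ni²⁺]^3 = 4000.
E = E° − (RT/nF) ln Q = 0.48 − (8.314×353)/(6×96500) × (8.294) = 0.480 − 0.042 = 0.438 V.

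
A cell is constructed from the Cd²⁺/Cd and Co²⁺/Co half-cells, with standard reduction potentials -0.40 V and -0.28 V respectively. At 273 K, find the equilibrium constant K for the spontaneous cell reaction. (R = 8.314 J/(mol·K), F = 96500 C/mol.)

2.7 × 10^4

E°_cell = -0.28 − (-0.40) = 0.12 V, with n = 2 electrons transferred.
At equilibrium E = 0, so the Nernst equation gives ln K = nFE°/RT = (2)(96500)(0.12)/((8.314)(273)) = 10.20.
K = e^10.20 = 2.7 × 10^4.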